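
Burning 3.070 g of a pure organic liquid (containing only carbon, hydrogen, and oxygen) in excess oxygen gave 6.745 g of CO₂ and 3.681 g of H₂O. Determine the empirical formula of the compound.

C3H8O

mol C = 6.745 g CO₂ ÷ 44.009 g/mol = 0.15326 mol
mol H = 2 × 3.681 g H₂O ÷ 18.015 g/mol = 0.40866 mol
mass O = 3.070 − (1.8409 + 0.41193) = 0.81722 g → mol O = 0.81722 ÷ 15.999 = 0.051079 mol
Divide by the smallest (0.051079 mol): C 3.001, H 8.001, O 1.000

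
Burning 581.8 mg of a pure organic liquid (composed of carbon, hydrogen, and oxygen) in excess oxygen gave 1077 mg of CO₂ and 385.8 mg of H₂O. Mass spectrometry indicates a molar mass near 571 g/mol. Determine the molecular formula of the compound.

mol C = 1.077 g CO₂ ÷ 44.009 g/mol = 0.024472 mol
mol H = 2 × 0.3858 g H₂O ÷ 18.015 g/mol = 0.042831 mol
mass O = 0.5818 − (0.29394 + 0.043174) = 0.24469 g → mol O = 0.24469 ÷ 15.999 = 0.015294 mol
Divide by the smallest (0.015294 mol): C 1.600, H 2.800, O 1.000
Multiplying each by 5 gives whole numbers: C 8.00, H 14.00, O 5.00
Empirical formula: C8H14O5
Empirical-formula mass = 190.19 g/mol; 571 ÷ 190.19 ≈ 3, so the molecular formula is C24H42O15.

C24H42O15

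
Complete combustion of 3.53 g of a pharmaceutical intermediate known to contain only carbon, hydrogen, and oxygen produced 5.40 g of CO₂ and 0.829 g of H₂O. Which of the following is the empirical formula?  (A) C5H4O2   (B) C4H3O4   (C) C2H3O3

(B) C4H3O4

mol C = 5.40 g CO₂ ÷ 44.009 g/mol = 0.1227 mol
mol H = 2 × 0.829 g H₂O ÷ 18.015 g/mol = 0.09203 mol
mass O = 3.53 − (1.474 + 0.09277) = 1.963 g → mol O = 1.963 ÷ 15.999 = 0.1227 mol
Divide by the smallest (0.09203 mol): C 1.333, H 1.000, O 1.333
Multiplying each by 3 gives whole numbers: C 4.00, H 3.00, O 4.00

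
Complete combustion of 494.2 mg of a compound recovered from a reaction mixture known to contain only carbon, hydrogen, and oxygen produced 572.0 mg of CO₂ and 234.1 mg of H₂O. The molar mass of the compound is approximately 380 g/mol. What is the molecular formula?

mol C = 0.5720 g CO₂ ÷ 44.009 g/mol = 0.012997 mol
mol H = 2 × 0.2341 g H₂O ÷ 18.015 g/mol = 0.025989 mol
mass O = 0.4942 − (0.15611 + 0.026197) = 0.31189 g → mol O = 0.31189 ÷ 15.999 = 0.019494 mol
Divide by the smallest (0.012997 mol): C 1.000, H 2.000, O 1.500
Multiplying each by 2 gives whole numbers: C 2.00, H 4.00, O 3.00
Empirical formula: C2H4O3
Empirical-formula mass = 76.05 g/mol; 380 ÷ 76.05 ≈ 5, so the molecular formula is C10H20O15.

C10H20O15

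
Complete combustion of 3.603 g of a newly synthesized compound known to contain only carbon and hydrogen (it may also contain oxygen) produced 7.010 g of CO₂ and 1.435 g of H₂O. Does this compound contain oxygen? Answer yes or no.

yes

mol C = 7.010 g CO₂ ÷ 44.009 g/mol = 0.15929 mol
mol H = 2 × 1.435 g H₂O ÷ 18.015 g/mol = 0.15931 mol
C and H account for only 2.0738 g of the 3.603 g sample; the remaining 1.5292 g must be oxygen.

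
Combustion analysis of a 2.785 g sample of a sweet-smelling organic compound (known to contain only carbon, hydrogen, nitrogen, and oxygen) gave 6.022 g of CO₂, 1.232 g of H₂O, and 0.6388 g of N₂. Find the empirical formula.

mol C = 6.022 g CO₂ ÷ 44.009 g/mol = 0.13684 mol
mol H = 2 × 1.232 g H₂O ÷ 18.015 g/mol = 0.13677 mol
mol N = 2 × 0.6388 g N₂ ÷ 28.014 g/mol = 0.045606 mol
mass O = 2.785 − (1.6435 + 0.13787 + 0.63880) = 0.36480 g → mol O = 0.36480 ÷ 15.999 = 0.022801 mol
Divide by the smallest (0.022801 mol): C 6.001, H 5.999, N 2.000, O 1.000

C6H6N2O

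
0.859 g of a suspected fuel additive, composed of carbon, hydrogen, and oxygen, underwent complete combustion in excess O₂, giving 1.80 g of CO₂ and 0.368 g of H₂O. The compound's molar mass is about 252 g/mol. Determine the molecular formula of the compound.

mol C = 1.80 g CO₂ ÷ 44.009 g/mol = 0.04090 mol
mol H = 2 × 0.368 g H₂O ÷ 18.015 g/mol = 0.04085 mol
mass O = 0.859 − (0.4913 + 0.04118) = 0.3266 g → mol O = 0.3266 ÷ 15.999 = 0.02041 mol
Divide by the smallest (0.02041 mol): C 2.004, H 2.002, O 1.000
Empirical formula: C2H2O
Empirical-formula mass = 42.04 g/mol; 252 ÷ 42.04 ≈ 6, so the molecular formula is C12H12O6.

C12H12O6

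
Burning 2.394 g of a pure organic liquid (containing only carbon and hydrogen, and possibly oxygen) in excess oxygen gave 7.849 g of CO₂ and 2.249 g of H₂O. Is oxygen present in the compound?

no

mol C = 7.849 g CO₂ ÷ 44.009 g/mol = 0.17835 mol
mol H = 2 × 2.249 g H₂O ÷ 18.015 g/mol = 0.24968 mol
C and H together account for 2.3938 g — essentially the entire 2.394 g sample — so the compound contains no oxygen.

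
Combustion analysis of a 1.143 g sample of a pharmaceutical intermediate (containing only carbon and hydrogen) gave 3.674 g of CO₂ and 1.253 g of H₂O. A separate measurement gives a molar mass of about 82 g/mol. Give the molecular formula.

C6H10

mol C = 3.674 g CO₂ ÷ 44.009 g/mol = 0.083483 mol
mol H = 2 × 1.253 g H₂O ÷ 18.015 g/mol = 0.13911 mol
Divide by the smallest (0.083483 mol): C 1.000, H 1.666
Multiplying each by 3 gives whole numbers: C 3.00, H 5.00
Empirical formula: C3H5
Empirical-formula mass = 41.07 g/mol; 82 ÷ 41.07 ≈ 2, so the molecular formula is C6H10.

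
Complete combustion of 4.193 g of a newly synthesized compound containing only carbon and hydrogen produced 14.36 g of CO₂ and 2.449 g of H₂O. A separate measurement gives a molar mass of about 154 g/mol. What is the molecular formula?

mol C = 14.36 g CO₂ ÷ 44.009 g/mol = 0.32630 mol
mol H = 2 × 2.449 g H₂O ÷ 18.015 g/mol = 0.27188 mol
Divide by the smallest (0.27188 mol): C 1.200, H 1.000
Multiplying each by 5 gives whole numbers: C 6.00, H 5.00
Empirical formula: C6H5
Empirical-formula mass = 77.11 g/mol; 154 ÷ 77.11 ≈ 2, so the molecular formula is C12H10.

C12H10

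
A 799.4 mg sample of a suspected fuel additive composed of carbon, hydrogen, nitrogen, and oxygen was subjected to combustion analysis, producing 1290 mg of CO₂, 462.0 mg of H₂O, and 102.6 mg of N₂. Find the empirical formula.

C8H14N2O5

mol C = 1.290 g CO₂ ÷ 44.009 g/mol = 0.029312 mol
mol H = 2 × 0.4620 g H₂O ÷ 18.015 g/mol = 0.051291 mol
mol N = 2 × 0.1026 g N₂ ÷ 28.014 g/mol = 0.0073249 mol
mass O = 0.7994 − (0.35207 + 0.051701 + 0.10260) = 0.29303 g → mol O = 0.29303 ÷ 15.999 = 0.018316 mol
Divide by the smallest (0.0073249 mol): C 4.002, H 7.002, N 1.000, O 2.500
Multiplying each by 2 gives whole numbers: C 8.00, H 14.00, N 2.00, O 5.00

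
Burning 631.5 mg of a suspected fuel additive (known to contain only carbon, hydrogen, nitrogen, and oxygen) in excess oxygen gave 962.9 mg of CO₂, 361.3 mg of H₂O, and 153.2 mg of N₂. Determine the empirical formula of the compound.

C6H11N3O3

mol C = 0.9629 g CO₂ ÷ 44.009 g/mol = 0.021880 mol
mol H = 2 × 0.3613 g H₂O ÷ 18.015 g/mol = 0.040111 mol
mol N = 2 × 0.1532 g N₂ ÷ 28.014 g/mol = 0.010937 mol
mass O = 0.6315 − (0.26280 + 0.040432 + 0.15320) = 0.17507 g → mol O = 0.17507 ÷ 15.999 = 0.010943 mol
Divide by the smallest (0.010937 mol): C 2.000, H 3.667, N 1.000, O 1.000
Multiplying each by 3 gives whole numbers: C 6.00, H 11.00, N 3.00, O 3.00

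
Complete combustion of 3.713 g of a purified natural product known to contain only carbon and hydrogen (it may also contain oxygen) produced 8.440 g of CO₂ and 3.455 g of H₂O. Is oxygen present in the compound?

mol C = 8.440 g CO₂ ÷ 44.009 g/mol = 0.19178 mol
mol H = 2 × 3.455 g H₂O ÷ 18.015 g/mol = 0.38357 mol
C and H account for only 2.6901 g of the 3.713 g sample; the remaining 1.0229 g must be oxygen.

yes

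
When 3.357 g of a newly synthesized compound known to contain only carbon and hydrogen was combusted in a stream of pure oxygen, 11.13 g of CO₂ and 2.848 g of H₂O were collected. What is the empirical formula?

mol C = 11.13 g CO₂ ÷ 44.009 g/mol = 0.25290 mol
mol H = 2 × 2.848 g H₂O ÷ 18.015 g/mol = 0.31618 mol
Divide by the smallest (0.25290 mol): C 1.000, H 1.250
Multiplying each by 4 gives whole numbers: C 4.00, H 5.00

C4H5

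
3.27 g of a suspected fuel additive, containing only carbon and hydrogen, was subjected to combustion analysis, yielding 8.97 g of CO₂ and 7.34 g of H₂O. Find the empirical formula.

CH4

mol C = 8.97 g CO₂ ÷ 44.009 g/mol = 0.2038 mol
mol H = 2 × 7.34 g H₂O ÷ 18.015 g/mol = 0.8149 mol
Divide by the smallest (0.2038 mol): C 1.000, H 3.998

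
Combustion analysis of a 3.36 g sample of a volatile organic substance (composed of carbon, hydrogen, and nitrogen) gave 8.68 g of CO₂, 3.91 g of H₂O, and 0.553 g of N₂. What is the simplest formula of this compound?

C5H11N

mol C = 8.68 g CO₂ ÷ 44.009 g/mol = 0.1972 mol
mol H = 2 × 3.91 g H₂O ÷ 18.015 g/mol = 0.4341 mol
mol N = 2 × 0.553 g N₂ ÷ 28.014 g/mol = 0.03948 mol
Divide by the smallest (0.03948 mol): C 4.996, H 10.995, N 1.000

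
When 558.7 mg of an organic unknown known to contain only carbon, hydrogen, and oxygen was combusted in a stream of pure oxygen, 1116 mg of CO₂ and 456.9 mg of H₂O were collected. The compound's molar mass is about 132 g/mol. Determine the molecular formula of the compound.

mol C = 1.116 g CO₂ ÷ 44.009 g/mol = 0.025358 mol
mol H = 2 × 0.4569 g H₂O ÷ 18.015 g/mol = 0.050724 mol
mass O = 0.5587 − (0.30458 + 0.051130) = 0.20299 g → mol O = 0.20299 ÷ 15.999 = 0.012688 mol
Divide by the smallest (0.012688 mol): C 1.999, H 3.998, O 1.000
Empirical formula: C2H4O
Empirical-formula mass = 44.05 g/mol; 132 ÷ 44.05 ≈ 3, so the molecular formula is C6H12O3.

C6H12O3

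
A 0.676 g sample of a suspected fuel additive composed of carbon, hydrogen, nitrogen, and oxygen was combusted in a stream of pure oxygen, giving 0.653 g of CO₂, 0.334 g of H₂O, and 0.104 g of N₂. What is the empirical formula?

mol C = 0.653 g CO₂ ÷ 44.009 g/mol = 0.01484 mol
mol H = 2 × 0.334 g H₂O ÷ 18.015 g/mol = 0.03708 mol
mol N = 2 × 0.104 g N₂ ÷ 28.014 g/mol = 0.007425 mol
mass O = 0.676 − (0.1782 + 0.03738 + 0.1040) = 0.3564 g → mol O = 0.3564 ÷ 15.999 = 0.02228 mol
Divide by the smallest (0.007425 mol): C 1.998, H 4.994, N 1.000, O 3.000

C2H5NO3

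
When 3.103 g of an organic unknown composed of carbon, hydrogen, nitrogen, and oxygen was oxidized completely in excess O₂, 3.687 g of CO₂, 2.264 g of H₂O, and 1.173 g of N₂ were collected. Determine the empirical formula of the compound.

mol C = 3.687 g CO₂ ÷ 44.009 g/mol = 0.083778 mol
mol H = 2 × 2.264 g H₂O ÷ 18.015 g/mol = 0.25135 mol
mol N = 2 × 1.173 g N₂ ÷ 28.014 g/mol = 0.083744 mol
mass O = 3.103 − (1.0063 + 0.25336 + 1.1730) = 0.67038 g → mol O = 0.67038 ÷ 15.999 = 0.041901 mol
Divide by the smallest (0.041901 mol): C 1.999, H 5.999, N 1.999, O 1.000

C2H6N2O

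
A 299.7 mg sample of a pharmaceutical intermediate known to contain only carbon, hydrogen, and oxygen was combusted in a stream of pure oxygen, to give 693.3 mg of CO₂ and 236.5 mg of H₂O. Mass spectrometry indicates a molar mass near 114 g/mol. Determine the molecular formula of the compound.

mol C = 0.6933 g CO₂ ÷ 44.009 g/mol = 0.015754 mol
mol H = 2 × 0.2365 g H₂O ÷ 18.015 g/mol = 0.026256 mol
mass O = 0.2997 − (0.18922 + 0.026466) = 0.084018 g → mol O = 0.084018 ÷ 15.999 = 0.0052514 mol
Divide by the smallest (0.0052514 mol): C 3.000, H 5.000, O 1.000
Empirical formula: C3H5O
Empirical-formula mass = 57.07 g/mol; 114 ÷ 57.07 ≈ 2, so the molecular formula is C6H10O2.

C6H10O2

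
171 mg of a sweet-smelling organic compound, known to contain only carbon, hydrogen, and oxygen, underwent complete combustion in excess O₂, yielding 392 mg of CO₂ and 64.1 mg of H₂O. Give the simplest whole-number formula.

C5H4O2

mol C = 0.392 g CO₂ ÷ 44.009 g/mol = 0.008907 mol
mol H = 2 × 0.0641 g H₂O ÷ 18.015 g/mol = 0.007116 mol
mass O = 0.171 − (0.1070 + 0.007173) = 0.05684 g → mol O = 0.05684 ÷ 15.999 = 0.003553 mol
Divide by the smallest (0.003553 mol): C 2.507, H 2.003, O 1.000
Multiplying each by 2 gives whole numbers: C 5.01, H 4.01, O 2.00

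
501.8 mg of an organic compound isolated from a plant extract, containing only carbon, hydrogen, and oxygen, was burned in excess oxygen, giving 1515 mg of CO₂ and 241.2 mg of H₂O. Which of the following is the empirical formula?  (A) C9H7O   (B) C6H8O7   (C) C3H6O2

(A) C9H7O

mol C = 1.515 g CO₂ ÷ 44.009 g/mol = 0.034425 mol
mol H = 2 × 0.2412 g H₂O ÷ 18.015 g/mol = 0.026778 mol
mass O = 0.5018 − (0.41348 + 0.026992) = 0.061332 g → mol O = 0.061332 ÷ 15.999 = 0.0038335 mol
Divide by the smallest (0.0038335 mol): C 8.980, H 6.985, O 1.000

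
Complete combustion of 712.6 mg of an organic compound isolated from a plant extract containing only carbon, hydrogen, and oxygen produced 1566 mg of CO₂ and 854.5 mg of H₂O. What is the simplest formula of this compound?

mol C = 1.566 g CO₂ ÷ 44.009 g/mol = 0.035584 mol
mol H = 2 × 0.8545 g H₂O ÷ 18.015 g/mol = 0.094865 mol
mass O = 0.7126 − (0.42739 + 0.095624) = 0.18958 g → mol O = 0.18958 ÷ 15.999 = 0.011850 mol
Divide by the smallest (0.011850 mol): C 3.003, H 8.006, O 1.000

C3H8O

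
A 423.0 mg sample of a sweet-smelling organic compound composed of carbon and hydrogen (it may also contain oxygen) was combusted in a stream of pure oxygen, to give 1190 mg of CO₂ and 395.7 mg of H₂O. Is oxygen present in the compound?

yes

mol C = 1.190 g CO₂ ÷ 44.009 g/mol = 0.027040 mol
mol H = 2 × 0.3957 g H₂O ÷ 18.015 g/mol = 0.043930 mol
C and H account for only 0.36906 g of the 0.4230 g sample; the remaining 0.053942 g must be oxygen.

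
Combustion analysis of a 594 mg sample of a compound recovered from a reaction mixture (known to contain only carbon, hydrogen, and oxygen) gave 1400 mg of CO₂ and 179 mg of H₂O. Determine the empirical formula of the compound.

mol C = 1.40 g CO₂ ÷ 44.009 g/mol = 0.03181 mol
mol H = 2 × 0.179 g H₂O ÷ 18.015 g/mol = 0.01987 mol
mass O = 0.594 − (0.3821 + 0.02003) = 0.1919 g → mol O = 0.1919 ÷ 15.999 = 0.01199 mol
Divide by the smallest (0.01199 mol): C 2.652, H 1.657, O 1.000
Multiplying each by 3 gives whole numbers: C 7.96, H 4.97, O 3.00

C8H5O3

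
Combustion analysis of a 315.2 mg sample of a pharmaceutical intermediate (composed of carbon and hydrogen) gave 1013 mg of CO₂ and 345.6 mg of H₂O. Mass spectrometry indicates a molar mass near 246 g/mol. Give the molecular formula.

C18H30

mol C = 1.013 g CO₂ ÷ 44.009 g/mol = 0.023018 mol
mol H = 2 × 0.3456 g H₂O ÷ 18.015 g/mol = 0.038368 mol
Divide by the smallest (0.023018 mol): C 1.000, H 1.667
Multiplying each by 3 gives whole numbers: C 3.00, H 5.00
Empirical formula: C3H5
Empirical-formula mass = 41.07 g/mol; 246 ÷ 41.07 ≈ 6, so the molecular formula is C18H30.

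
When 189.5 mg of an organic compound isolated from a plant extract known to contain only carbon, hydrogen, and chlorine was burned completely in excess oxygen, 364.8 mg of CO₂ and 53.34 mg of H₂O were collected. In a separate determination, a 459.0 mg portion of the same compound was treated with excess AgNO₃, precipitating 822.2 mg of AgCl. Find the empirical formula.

C7H5Cl2

mol C = 0.3648 g CO₂ ÷ 44.009 g/mol = 0.0082892 mol
mol H = 2 × 0.05334 g H₂O ÷ 18.015 g/mol = 0.0059217 mol
From the AgCl data: mol Cl per gram of compound = (0.8222 ÷ 143.318) ÷ 0.4590 = 0.012499 mol/g, so in the 0.1895 g combustion sample mol Cl = 0.0023685 mol
Divide by the smallest (0.0023685 mol): C 3.500, H 2.500, Cl 1.000
Multiplying each by 2 gives whole numbers: C 7.00, H 5.00, Cl 2.00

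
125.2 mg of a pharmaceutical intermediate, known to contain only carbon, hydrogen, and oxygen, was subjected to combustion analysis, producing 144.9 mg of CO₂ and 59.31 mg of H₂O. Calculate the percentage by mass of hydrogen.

5.30%

mol C = 0.1449 g CO₂ ÷ 44.009 g/mol = 0.0032925 mol
mol H = 2 × 0.05931 g H₂O ÷ 18.015 g/mol = 0.0065845 mol
mass O = 0.1252 − (0.039546 + 0.0066372) = 0.079016 g → mol O = 0.079016 ÷ 15.999 = 0.0049388 mol
mass % H = 0.0066372 g ÷ 0.1252 g × 100%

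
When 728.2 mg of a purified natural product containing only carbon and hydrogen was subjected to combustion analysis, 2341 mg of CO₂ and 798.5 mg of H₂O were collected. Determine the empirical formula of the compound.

C3H5

mol C = 2.341 g CO₂ ÷ 44.009 g/mol = 0.053194 mol
mol H = 2 × 0.7985 g H₂O ÷ 18.015 g/mol = 0.088648 mol
Divide by the smallest (0.053194 mol): C 1.000, H 1.667
Multiplying each by 3 gives whole numbers: C 3.00, H 5.00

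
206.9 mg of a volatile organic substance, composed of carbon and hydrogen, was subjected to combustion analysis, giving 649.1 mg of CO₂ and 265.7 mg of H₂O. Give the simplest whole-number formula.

CH2

mol C = 0.6491 g CO₂ ÷ 44.009 g/mol = 0.014749 mol
mol H = 2 × 0.2657 g H₂O ÷ 18.015 g/mol = 0.029498 mol
Divide by the smallest (0.014749 mol): C 1.000, H 2.000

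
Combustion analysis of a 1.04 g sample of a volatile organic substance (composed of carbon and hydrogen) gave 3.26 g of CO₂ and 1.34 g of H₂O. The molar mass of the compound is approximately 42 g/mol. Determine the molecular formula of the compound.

mol C = 3.26 g CO₂ ÷ 44.009 g/mol = 0.07408 mol
mol H = 2 × 1.34 g H₂O ÷ 18.015 g/mol = 0.1488 mol
Divide by the smallest (0.07408 mol): C 1.000, H 2.008
Empirical formula: CH2
Empirical-formula mass = 14.03 g/mol; 42 ÷ 14.03 ≈ 3, so the molecular formula is C3H6.

C3H6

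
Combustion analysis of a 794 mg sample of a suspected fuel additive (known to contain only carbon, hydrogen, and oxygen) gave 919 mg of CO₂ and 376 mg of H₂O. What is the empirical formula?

mol C = 0.919 g CO₂ ÷ 44.009 g/mol = 0.02088 mol
mol H = 2 × 0.376 g H₂O ÷ 18.015 g/mol = 0.04174 mol
mass O = 0.794 − (0.2508 + 0.04208) = 0.5011 g → mol O = 0.5011 ÷ 15.999 = 0.03132 mol
Divide by the smallest (0.02088 mol): C 1.000, H 1.999, O 1.500
Multiplying each by 2 gives whole numbers: C 2.00, H 4.00, O 3.00

C2H4O3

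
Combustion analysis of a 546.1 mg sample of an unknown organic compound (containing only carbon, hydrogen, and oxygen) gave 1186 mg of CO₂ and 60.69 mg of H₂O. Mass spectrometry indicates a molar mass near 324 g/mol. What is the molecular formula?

C16H4O8

mol C = 1.186 g CO₂ ÷ 44.009 g/mol = 0.026949 mol
mol H = 2 × 0.06069 g H₂O ÷ 18.015 g/mol = 0.0067377 mol
mass O = 0.5461 − (0.32368 + 0.0067916) = 0.21562 g → mol O = 0.21562 ÷ 15.999 = 0.013477 mol
Divide by the smallest (0.0067377 mol): C 4.000, H 1.000, O 2.000
Empirical formula: C4HO2
Empirical-formula mass = 81.05 g/mol; 324 ÷ 81.05 ≈ 4, so the molecular formula is C16H4O8.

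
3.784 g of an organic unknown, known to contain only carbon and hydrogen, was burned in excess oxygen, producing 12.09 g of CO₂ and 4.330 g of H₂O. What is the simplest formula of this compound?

C4H7

mol C = 12.09 g CO₂ ÷ 44.009 g/mol = 0.27472 mol
mol H = 2 × 4.330 g H₂O ÷ 18.015 g/mol = 0.48071 mol
Divide by the smallest (0.27472 mol): C 1.000, H 1.750
Multiplying each by 4 gives whole numbers: C 4.00, H 7.00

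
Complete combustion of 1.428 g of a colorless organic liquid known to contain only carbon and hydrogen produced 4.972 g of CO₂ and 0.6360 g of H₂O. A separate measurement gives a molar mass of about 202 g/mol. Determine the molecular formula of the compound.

C16H10

mol C = 4.972 g CO₂ ÷ 44.009 g/mol = 0.11298 mol
mol H = 2 × 0.6360 g H₂O ÷ 18.015 g/mol = 0.070608 mol
Divide by the smallest (0.070608 mol): C 1.600, H 1.000
Multiplying each by 5 gives whole numbers: C 8.00, H 5.00
Empirical formula: C8H5
Empirical-formula mass = 101.13 g/mol; 202 ÷ 101.13 ≈ 2, so the molecular formula is C16H10.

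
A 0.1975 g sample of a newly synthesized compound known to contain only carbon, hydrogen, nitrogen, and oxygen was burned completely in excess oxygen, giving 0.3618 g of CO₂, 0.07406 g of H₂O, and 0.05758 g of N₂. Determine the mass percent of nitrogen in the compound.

29.15%

mol C = 0.3618 g CO₂ ÷ 44.009 g/mol = 0.0082210 mol
mol H = 2 × 0.07406 g H₂O ÷ 18.015 g/mol = 0.0082220 mol
mol N = 2 × 0.05758 g N₂ ÷ 28.014 g/mol = 0.0041108 mol
mass O = 0.1975 − (0.098743 + 0.0082878 + 0.057580) = 0.032889 g → mol O = 0.032889 ÷ 15.999 = 0.0020557 mol
mass % N = 0.057580 g ÷ 0.1975 g × 100%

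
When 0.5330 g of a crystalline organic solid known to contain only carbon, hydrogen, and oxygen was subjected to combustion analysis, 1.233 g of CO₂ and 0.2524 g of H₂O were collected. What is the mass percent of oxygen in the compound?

mol C = 1.233 g CO₂ ÷ 44.009 g/mol = 0.028017 mol
mol H = 2 × 0.2524 g H₂O ÷ 18.015 g/mol = 0.028021 mol
mass O = 0.5330 − (0.33651 + 0.028245) = 0.16824 g → mol O = 0.16824 ÷ 15.999 = 0.010516 mol
mass % O = 0.16824 g ÷ 0.5330 g × 100%

31.57%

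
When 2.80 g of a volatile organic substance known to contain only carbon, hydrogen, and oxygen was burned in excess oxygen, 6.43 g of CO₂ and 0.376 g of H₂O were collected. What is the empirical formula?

C7H2O3

mol C = 6.43 g CO₂ ÷ 44.009 g/mol = 0.1461 mol
mol H = 2 × 0.376 g H₂O ÷ 18.015 g/mol = 0.04174 mol
mass O = 2.80 − (1.755 + 0.04208) = 1.003 g → mol O = 1.003 ÷ 15.999 = 0.06269 mol
Divide by the smallest (0.04174 mol): C 3.500, H 1.000, O 1.502
Multiplying each by 2 gives whole numbers: C 7.00, H 2.00, O 3.00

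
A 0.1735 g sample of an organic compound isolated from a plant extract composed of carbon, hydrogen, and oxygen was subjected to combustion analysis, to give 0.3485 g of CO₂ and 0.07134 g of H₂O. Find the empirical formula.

C9H9O5

mol C = 0.3485 g CO₂ ÷ 44.009 g/mol = 0.0079188 mol
mol H = 2 × 0.07134 g H₂O ÷ 18.015 g/mol = 0.0079201 mol
mass O = 0.1735 − (0.095113 + 0.0079834) = 0.070403 g → mol O = 0.070403 ÷ 15.999 = 0.0044005 mol
Divide by the smallest (0.0044005 mol): C 1.800, H 1.800, O 1.000
Multiplying each by 5 gives whole numbers: C 9.00, H 9.00, O 5.00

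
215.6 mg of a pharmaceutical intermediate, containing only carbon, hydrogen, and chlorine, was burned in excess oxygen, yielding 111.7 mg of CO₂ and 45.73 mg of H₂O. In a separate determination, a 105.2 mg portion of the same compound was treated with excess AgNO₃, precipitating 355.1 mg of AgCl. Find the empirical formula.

mol C = 0.1117 g CO₂ ÷ 44.009 g/mol = 0.0025381 mol
mol H = 2 × 0.04573 g H₂O ÷ 18.015 g/mol = 0.0050769 mol
From the AgCl data: mol Cl per gram of compound = (0.3551 ÷ 143.318) ÷ 0.1052 = 0.023552 mol/g, so in the 0.2156 g combustion sample mol Cl = 0.0050779 mol
Divide by the smallest (0.0025381 mol): C 1.000, H 2.000, Cl 2.001

CH2Cl2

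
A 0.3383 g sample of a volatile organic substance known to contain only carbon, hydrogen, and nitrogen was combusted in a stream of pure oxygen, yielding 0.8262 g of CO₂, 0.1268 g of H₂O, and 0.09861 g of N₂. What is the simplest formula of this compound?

C8H6N3

mol C = 0.8262 g CO₂ ÷ 44.009 g/mol = 0.018773 mol
mol H = 2 × 0.1268 g H₂O ÷ 18.015 g/mol = 0.014077 mol
mol N = 2 × 0.09861 g N₂ ÷ 28.014 g/mol = 0.0070401 mol
Divide by the smallest (0.0070401 mol): C 2.667, H 2.000, N 1.000
Multiplying each by 3 gives whole numbers: C 8.00, H 6.00, N 3.00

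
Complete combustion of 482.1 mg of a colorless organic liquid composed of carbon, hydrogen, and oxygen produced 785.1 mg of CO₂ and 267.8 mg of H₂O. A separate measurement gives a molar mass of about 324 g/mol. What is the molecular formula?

mol C = 0.7851 g CO₂ ÷ 44.009 g/mol = 0.017840 mol
mol H = 2 × 0.2678 g H₂O ÷ 18.015 g/mol = 0.029731 mol
mass O = 0.4821 − (0.21427 + 0.029969) = 0.23786 g → mol O = 0.23786 ÷ 15.999 = 0.014867 mol
Divide by the smallest (0.014867 mol): C 1.200, H 2.000, O 1.000
Multiplying each by 5 gives whole numbers: C 6.00, H 10.00, O 5.00
Empirical formula: C6H10O5
Empirical-formula mass = 162.14 g/mol; 324 ÷ 162.14 ≈ 2, so the molecular formula is C12H20O10.

C12H20O10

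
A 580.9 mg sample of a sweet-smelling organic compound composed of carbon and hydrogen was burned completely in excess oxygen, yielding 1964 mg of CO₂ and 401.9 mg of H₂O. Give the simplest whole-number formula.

mol C = 1.964 g CO₂ ÷ 44.009 g/mol = 0.044627 mol
mol H = 2 × 0.4019 g H₂O ÷ 18.015 g/mol = 0.044618 mol
Divide by the smallest (0.044618 mol): C 1.000, H 1.000

CH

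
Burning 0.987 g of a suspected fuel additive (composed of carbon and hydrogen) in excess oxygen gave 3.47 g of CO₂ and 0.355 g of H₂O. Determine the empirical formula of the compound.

C2H

mol C = 3.47 g CO₂ ÷ 44.009 g/mol = 0.07885 mol
mol H = 2 × 0.355 g H₂O ÷ 18.015 g/mol = 0.03941 mol
Divide by the smallest (0.03941 mol): C 2.001, H 1.000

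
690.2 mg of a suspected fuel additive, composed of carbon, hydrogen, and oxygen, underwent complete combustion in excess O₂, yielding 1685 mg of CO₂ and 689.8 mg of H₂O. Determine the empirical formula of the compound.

C4H8O

mol C = 1.685 g CO₂ ÷ 44.009 g/mol = 0.038288 mol
mol H = 2 × 0.6898 g H₂O ÷ 18.015 g/mol = 0.076581 mol
mass O = 0.6902 − (0.45987 + 0.077193) = 0.15313 g → mol O = 0.15313 ÷ 15.999 = 0.0095715 mol
Divide by the smallest (0.0095715 mol): C 4.000, H 8.001, O 1.000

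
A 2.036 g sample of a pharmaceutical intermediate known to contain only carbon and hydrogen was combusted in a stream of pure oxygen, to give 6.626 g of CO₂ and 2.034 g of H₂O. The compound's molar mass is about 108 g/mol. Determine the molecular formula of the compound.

mol C = 6.626 g CO₂ ÷ 44.009 g/mol = 0.15056 mol
mol H = 2 × 2.034 g H₂O ÷ 18.015 g/mol = 0.22581 mol
Divide by the smallest (0.15056 mol): C 1.000, H 1.500
Multiplying each by 2 gives whole numbers: C 2.00, H 3.00
Empirical formula: C2H3
Empirical-formula mass = 27.05 g/mol; 108 ÷ 27.05 ≈ 4, so the molecular formula is C8H12.

C8H12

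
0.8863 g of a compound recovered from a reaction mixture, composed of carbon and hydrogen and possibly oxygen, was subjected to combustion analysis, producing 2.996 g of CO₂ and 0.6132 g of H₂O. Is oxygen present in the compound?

mol C = 2.996 g CO₂ ÷ 44.009 g/mol = 0.068077 mol
mol H = 2 × 0.6132 g H₂O ÷ 18.015 g/mol = 0.068077 mol
C and H together account for 0.88629 g — essentially the entire 0.8863 g sample — so the compound contains no oxygen.

no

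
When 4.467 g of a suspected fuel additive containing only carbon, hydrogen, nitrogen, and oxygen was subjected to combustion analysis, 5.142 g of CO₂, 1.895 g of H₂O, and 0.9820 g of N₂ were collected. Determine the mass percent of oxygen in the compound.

mol C = 5.142 g CO₂ ÷ 44.009 g/mol = 0.11684 mol
mol H = 2 × 1.895 g H₂O ÷ 18.015 g/mol = 0.21038 mol
mol N = 2 × 0.9820 g N₂ ÷ 28.014 g/mol = 0.070108 mol
mass O = 4.467 − (1.4034 + 0.21206 + 0.98200) = 1.8696 g → mol O = 1.8696 ÷ 15.999 = 0.11686 mol
mass % O = 1.8696 g ÷ 4.467 g × 100%

41.85%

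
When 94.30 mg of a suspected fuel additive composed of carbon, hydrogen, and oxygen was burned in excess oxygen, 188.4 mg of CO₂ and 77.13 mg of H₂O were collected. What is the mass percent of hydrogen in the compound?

mol C = 0.1884 g CO₂ ÷ 44.009 g/mol = 0.0042809 mol
mol H = 2 × 0.07713 g H₂O ÷ 18.015 g/mol = 0.0085629 mol
mass O = 0.09430 − (0.051418 + 0.0086314) = 0.034250 g → mol O = 0.034250 ÷ 15.999 = 0.0021408 mol
mass % H = 0.0086314 g ÷ 0.09430 g × 100%

9.15%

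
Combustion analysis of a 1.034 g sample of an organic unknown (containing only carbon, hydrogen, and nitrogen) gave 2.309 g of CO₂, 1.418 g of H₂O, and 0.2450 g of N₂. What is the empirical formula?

C3H9N

mol C = 2.309 g CO₂ ÷ 44.009 g/mol = 0.052467 mol
mol H = 2 × 1.418 g H₂O ÷ 18.015 g/mol = 0.15742 mol
mol N = 2 × 0.2450 g N₂ ÷ 28.014 g/mol = 0.017491 mol
Divide by the smallest (0.017491 mol): C 3.000, H 9.000, N 1.000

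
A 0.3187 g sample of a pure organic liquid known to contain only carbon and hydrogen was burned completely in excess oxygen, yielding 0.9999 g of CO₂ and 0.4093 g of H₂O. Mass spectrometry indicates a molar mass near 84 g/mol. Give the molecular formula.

C6H12

mol C = 0.9999 g CO₂ ÷ 44.009 g/mol = 0.022720 mol
mol H = 2 × 0.4093 g H₂O ÷ 18.015 g/mol = 0.045440 mol
Divide by the smallest (0.022720 mol): C 1.000, H 2.000
Empirical formula: CH2
Empirical-formula mass = 14.03 g/mol; 84 ÷ 14.03 ≈ 6, so the molecular formula is C6H12.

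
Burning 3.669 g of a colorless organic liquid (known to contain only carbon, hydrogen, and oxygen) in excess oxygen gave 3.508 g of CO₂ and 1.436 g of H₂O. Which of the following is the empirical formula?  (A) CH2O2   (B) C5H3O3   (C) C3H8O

(A) CH2O2

mol C = 3.508 g CO₂ ÷ 44.009 g/mol = 0.079711 mol
mol H = 2 × 1.436 g H₂O ÷ 18.015 g/mol = 0.15942 mol
mass O = 3.669 − (0.95741 + 0.16070) = 2.5509 g → mol O = 2.5509 ÷ 15.999 = 0.15944 mol
Divide by the smallest (0.079711 mol): C 1.000, H 2.000, O 2.000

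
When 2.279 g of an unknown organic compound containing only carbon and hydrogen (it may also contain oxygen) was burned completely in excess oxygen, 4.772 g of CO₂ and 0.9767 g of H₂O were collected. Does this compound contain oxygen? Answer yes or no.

mol C = 4.772 g CO₂ ÷ 44.009 g/mol = 0.10843 mol
mol H = 2 × 0.9767 g H₂O ÷ 18.015 g/mol = 0.10843 mol
C and H account for only 1.4117 g of the 2.279 g sample; the remaining 0.86732 g must be oxygen.

yes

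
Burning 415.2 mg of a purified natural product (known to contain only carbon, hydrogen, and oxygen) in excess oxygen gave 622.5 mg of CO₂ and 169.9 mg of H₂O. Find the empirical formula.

C3H4O3

mol C = 0.6225 g CO₂ ÷ 44.009 g/mol = 0.014145 mol
mol H = 2 × 0.1699 g H₂O ÷ 18.015 g/mol = 0.018862 mol
mass O = 0.4152 − (0.16989 + 0.019013) = 0.22629 g → mol O = 0.22629 ÷ 15.999 = 0.014144 mol
Divide by the smallest (0.014144 mol): C 1.000, H 1.334, O 1.000
Multiplying each by 3 gives whole numbers: C 3.00, H 4.00, O 3.00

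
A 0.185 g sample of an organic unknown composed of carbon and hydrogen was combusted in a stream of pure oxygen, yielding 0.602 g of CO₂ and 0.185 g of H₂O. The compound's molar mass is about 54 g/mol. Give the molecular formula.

mol C = 0.602 g CO₂ ÷ 44.009 g/mol = 0.01368 mol
mol H = 2 × 0.185 g H₂O ÷ 18.015 g/mol = 0.02054 mol
Divide by the smallest (0.01368 mol): C 1.000, H 1.501
Multiplying each by 2 gives whole numbers: C 2.00, H 3.00
Empirical formula: C2H3
Empirical-formula mass = 27.05 g/mol; 54 ÷ 27.05 ≈ 2, so the molecular formula is C4H6.

C4H6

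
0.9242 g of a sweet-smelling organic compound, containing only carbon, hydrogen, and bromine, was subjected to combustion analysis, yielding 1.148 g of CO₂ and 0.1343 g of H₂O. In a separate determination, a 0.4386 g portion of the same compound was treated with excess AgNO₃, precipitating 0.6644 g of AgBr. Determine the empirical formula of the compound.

mol C = 1.148 g CO₂ ÷ 44.009 g/mol = 0.026086 mol
mol H = 2 × 0.1343 g H₂O ÷ 18.015 g/mol = 0.014910 mol
From the AgBr data: mol Br per gram of compound = (0.6644 ÷ 187.772) ÷ 0.4386 = 0.0080673 mol/g, so in the 0.9242 g combustion sample mol Br = 0.0074558 mol
Divide by the smallest (0.0074558 mol): C 3.499, H 2.000, Br 1.000
Multiplying each by 2 gives whole numbers: C 7.00, H 4.00, Br 2.00

C7H4Br2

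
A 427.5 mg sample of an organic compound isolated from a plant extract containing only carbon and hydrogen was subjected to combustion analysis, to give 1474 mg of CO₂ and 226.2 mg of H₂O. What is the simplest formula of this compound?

mol C = 1.474 g CO₂ ÷ 44.009 g/mol = 0.033493 mol
mol H = 2 × 0.2262 g H₂O ÷ 18.015 g/mol = 0.025112 mol
Divide by the smallest (0.025112 mol): C 1.334, H 1.000
Multiplying each by 3 gives whole numbers: C 4.00, H 3.00

C4H3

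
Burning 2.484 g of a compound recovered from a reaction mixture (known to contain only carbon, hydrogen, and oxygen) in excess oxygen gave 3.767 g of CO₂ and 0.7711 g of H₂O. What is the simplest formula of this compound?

mol C = 3.767 g CO₂ ÷ 44.009 g/mol = 0.085596 mol
mol H = 2 × 0.7711 g H₂O ÷ 18.015 g/mol = 0.085606 mol
mass O = 2.484 − (1.0281 + 0.086291) = 1.3696 g → mol O = 1.3696 ÷ 15.999 = 0.085606 mol
Divide by the smallest (0.085596 mol): C 1.000, H 1.000, O 1.000

CHO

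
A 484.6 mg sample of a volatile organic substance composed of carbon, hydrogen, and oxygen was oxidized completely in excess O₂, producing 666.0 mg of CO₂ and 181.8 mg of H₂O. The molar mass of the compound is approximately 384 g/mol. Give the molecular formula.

mol C = 0.6660 g CO₂ ÷ 44.009 g/mol = 0.015133 mol
mol H = 2 × 0.1818 g H₂O ÷ 18.015 g/mol = 0.020183 mol
mass O = 0.4846 − (0.18177 + 0.020345) = 0.28249 g → mol O = 0.28249 ÷ 15.999 = 0.017657 mol
Divide by the smallest (0.015133 mol): C 1.000, H 1.334, O 1.167
Multiplying each by 6 gives whole numbers: C 6.00, H 8.00, O 7.00
Empirical formula: C6H8O7
Empirical-formula mass = 192.12 g/mol; 384 ÷ 192.12 ≈ 2, so the molecular formula is C12H16O14.

C12H16O14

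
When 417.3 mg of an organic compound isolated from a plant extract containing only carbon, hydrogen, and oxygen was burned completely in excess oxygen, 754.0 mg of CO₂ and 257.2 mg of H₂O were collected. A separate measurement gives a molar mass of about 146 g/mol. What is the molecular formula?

C6H10O4

mol C = 0.7540 g CO₂ ÷ 44.009 g/mol = 0.017133 mol
mol H = 2 × 0.2572 g H₂O ÷ 18.015 g/mol = 0.028554 mol
mass O = 0.4173 − (0.20578 + 0.028782) = 0.18273 g → mol O = 0.18273 ÷ 15.999 = 0.011422 mol
Divide by the smallest (0.011422 mol): C 1.500, H 2.500, O 1.000
Multiplying each by 2 gives whole numbers: C 3.00, H 5.00, O 2.00
Empirical formula: C3H5O2
Empirical-formula mass = 73.07 g/mol; 146 ÷ 73.07 ≈ 2, so the molecular formula is C6H10O4.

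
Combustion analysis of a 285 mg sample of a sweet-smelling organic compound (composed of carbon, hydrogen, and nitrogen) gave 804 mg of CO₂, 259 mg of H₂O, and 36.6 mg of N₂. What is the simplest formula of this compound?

mol C = 0.804 g CO₂ ÷ 44.009 g/mol = 0.01827 mol
mol H = 2 × 0.259 g H₂O ÷ 18.015 g/mol = 0.02875 mol
mol N = 2 × 0.0366 g N₂ ÷ 28.014 g/mol = 0.002613 mol
Divide by the smallest (0.002613 mol): C 6.992, H 11.004, N 1.000

C7H11N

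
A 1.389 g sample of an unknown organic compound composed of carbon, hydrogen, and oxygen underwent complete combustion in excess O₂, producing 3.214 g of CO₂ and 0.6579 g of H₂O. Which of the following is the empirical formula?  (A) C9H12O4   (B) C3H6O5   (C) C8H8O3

mol C = 3.214 g CO₂ ÷ 44.009 g/mol = 0.073031 mol
mol H = 2 × 0.6579 g H₂O ÷ 18.015 g/mol = 0.073039 mol
mass O = 1.389 − (0.87717 + 0.073623) = 0.43821 g → mol O = 0.43821 ÷ 15.999 = 0.027390 mol
Divide by the smallest (0.027390 mol): C 2.666, H 2.667, O 1.000
Multiplying each by 3 gives whole numbers: C 8.00, H 8.00, O 3.00

(C) C8H8O3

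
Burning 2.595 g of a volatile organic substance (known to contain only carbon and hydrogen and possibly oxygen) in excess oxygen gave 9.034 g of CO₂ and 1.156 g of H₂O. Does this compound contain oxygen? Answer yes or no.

mol C = 9.034 g CO₂ ÷ 44.009 g/mol = 0.20528 mol
mol H = 2 × 1.156 g H₂O ÷ 18.015 g/mol = 0.12834 mol
C and H together account for 2.5949 g — essentially the entire 2.595 g sample — so the compound contains no oxygen.

no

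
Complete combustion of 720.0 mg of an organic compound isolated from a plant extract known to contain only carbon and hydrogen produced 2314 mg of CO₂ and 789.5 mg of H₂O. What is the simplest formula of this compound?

mol C = 2.314 g CO₂ ÷ 44.009 g/mol = 0.052580 mol
mol H = 2 × 0.7895 g H₂O ÷ 18.015 g/mol = 0.087649 mol
Divide by the smallest (0.052580 mol): C 1.000, H 1.667
Multiplying each by 3 gives whole numbers: C 3.00, H 5.00

C3H5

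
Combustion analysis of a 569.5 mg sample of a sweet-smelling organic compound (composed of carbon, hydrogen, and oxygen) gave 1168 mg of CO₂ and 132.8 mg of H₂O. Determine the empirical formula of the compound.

C9H5O5

mol C = 1.168 g CO₂ ÷ 44.009 g/mol = 0.026540 mol
mol H = 2 × 0.1328 g H₂O ÷ 18.015 g/mol = 0.014743 mol
mass O = 0.5695 − (0.31877 + 0.014861) = 0.23587 g → mol O = 0.23587 ÷ 15.999 = 0.014743 mol
Divide by the smallest (0.014743 mol): C 1.800, H 1.000, O 1.000
Multiplying each by 5 gives whole numbers: C 9.00, H 5.00, O 5.00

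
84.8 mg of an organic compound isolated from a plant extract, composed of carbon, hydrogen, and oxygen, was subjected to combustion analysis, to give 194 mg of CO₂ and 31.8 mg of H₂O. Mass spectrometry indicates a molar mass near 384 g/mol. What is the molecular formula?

C20H16O8

mol C = 0.194 g CO₂ ÷ 44.009 g/mol = 0.004408 mol
mol H = 2 × 0.0318 g H₂O ÷ 18.015 g/mol = 0.003530 mol
mass O = 0.0848 − (0.05295 + 0.003559) = 0.02829 g → mol O = 0.02829 ÷ 15.999 = 0.001769 mol
Divide by the smallest (0.001769 mol): C 2.493, H 1.996, O 1.000
Multiplying each by 2 gives whole numbers: C 4.99, H 3.99, O 2.00
Empirical formula: C5H4O2
Empirical-formula mass = 96.08 g/mol; 384 ÷ 96.08 ≈ 4, so the molecular formula is C20H16O8.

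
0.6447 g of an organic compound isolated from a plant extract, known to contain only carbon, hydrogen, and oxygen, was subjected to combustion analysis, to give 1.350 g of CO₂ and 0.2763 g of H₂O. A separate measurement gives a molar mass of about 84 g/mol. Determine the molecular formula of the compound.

mol C = 1.350 g CO₂ ÷ 44.009 g/mol = 0.030676 mol
mol H = 2 × 0.2763 g H₂O ÷ 18.015 g/mol = 0.030674 mol
mass O = 0.6447 − (0.36844 + 0.030920) = 0.24534 g → mol O = 0.24534 ÷ 15.999 = 0.015334 mol
Divide by the smallest (0.015334 mol): C 2.000, H 2.000, O 1.000
Empirical formula: C2H2O
Empirical-formula mass = 42.04 g/mol; 84 ÷ 42.04 ≈ 2, so the molecular formula is C4H4O2.

C4H4O2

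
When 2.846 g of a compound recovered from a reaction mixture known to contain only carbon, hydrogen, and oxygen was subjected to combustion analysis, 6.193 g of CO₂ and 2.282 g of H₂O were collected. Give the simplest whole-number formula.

mol C = 6.193 g CO₂ ÷ 44.009 g/mol = 0.14072 mol
mol H = 2 × 2.282 g H₂O ÷ 18.015 g/mol = 0.25334 mol
mass O = 2.846 − (1.6902 + 0.25537) = 0.90043 g → mol O = 0.90043 ÷ 15.999 = 0.056280 mol
Divide by the smallest (0.056280 mol): C 2.500, H 4.501, O 1.000
Multiplying each by 2 gives whole numbers: C 5.00, H 9.00, O 2.00

C5H9O2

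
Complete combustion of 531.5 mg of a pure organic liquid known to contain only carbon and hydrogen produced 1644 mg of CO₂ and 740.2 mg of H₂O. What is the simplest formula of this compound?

C5H11

mol C = 1.644 g CO₂ ÷ 44.009 g/mol = 0.037356 mol
mol H = 2 × 0.7402 g H₂O ÷ 18.015 g/mol = 0.082176 mol
Divide by the smallest (0.037356 mol): C 1.000, H 2.200
Multiplying each by 5 gives whole numbers: C 5.00, H 11.00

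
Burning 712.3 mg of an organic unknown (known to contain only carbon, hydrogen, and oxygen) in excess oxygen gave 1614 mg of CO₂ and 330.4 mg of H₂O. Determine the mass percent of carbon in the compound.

61.84%

mol C = 1.614 g CO₂ ÷ 44.009 g/mol = 0.036674 mol
mol H = 2 × 0.3304 g H₂O ÷ 18.015 g/mol = 0.036681 mol
mass O = 0.7123 − (0.44050 + 0.036974) = 0.23483 g → mol O = 0.23483 ÷ 15.999 = 0.014678 mol
mass % C = 0.44050 g ÷ 0.7123 g × 100%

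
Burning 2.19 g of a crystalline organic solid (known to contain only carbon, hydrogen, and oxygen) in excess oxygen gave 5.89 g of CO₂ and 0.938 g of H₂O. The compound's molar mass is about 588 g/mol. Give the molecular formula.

mol C = 5.89 g CO₂ ÷ 44.009 g/mol = 0.1338 mol
mol H = 2 × 0.938 g H₂O ÷ 18.015 g/mol = 0.1041 mol
mass O = 2.19 − (1.608 + 0.1050) = 0.4775 g → mol O = 0.4775 ÷ 15.999 = 0.02985 mol
Divide by the smallest (0.02985 mol): C 4.484, H 3.489, O 1.000
Multiplying each by 2 gives whole numbers: C 8.97, H 6.98, O 2.00
Empirical formula: C9H7O2
Empirical-formula mass = 147.15 g/mol; 588 ÷ 147.15 ≈ 4, so the molecular formula is C36H28O8.

C36H28O8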